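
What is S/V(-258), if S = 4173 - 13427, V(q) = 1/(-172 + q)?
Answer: 3979220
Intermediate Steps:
S = -9254
S/V(-258) = -9254/(1/(-172 - 258)) = -9254/(1/(-430)) = -9254/(-1/430) = -9254*(-430) = 3979220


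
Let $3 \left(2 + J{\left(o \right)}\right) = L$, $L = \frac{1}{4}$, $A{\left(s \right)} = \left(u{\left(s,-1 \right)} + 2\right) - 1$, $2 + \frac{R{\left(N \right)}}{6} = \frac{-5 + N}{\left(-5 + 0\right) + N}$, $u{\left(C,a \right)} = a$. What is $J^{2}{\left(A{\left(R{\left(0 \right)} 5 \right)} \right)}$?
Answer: $\frac{529}{144} \approx 3.6736$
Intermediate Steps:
$R{\left(N \right)} = -6$ ($R{\left(N \right)} = -12 + 6 \frac{-5 + N}{\left(-5 + 0\right) + N} = -12 + 6 \frac{-5 + N}{-5 + N} = -12 + 6 \cdot 1 = -12 + 6 = -6$)
$A{\left(s \right)} = 0$ ($A{\left(s \right)} = \left(-1 + 2\right) - 1 = 1 - 1 = 0$)
$L = \frac{1}{4} \approx 0.25$
$J{\left(o \right)} = - \frac{23}{12}$ ($J{\left(o \right)} = -2 + \frac{1}{3} \cdot \frac{1}{4} = -2 + \frac{1}{12} = - \frac{23}{12}$)
$J^{2}{\left(A{\left(R{\left(0 \right)} 5 \right)} \right)} = \left(- \frac{23}{12}\right)^{2} = \frac{529}{144}$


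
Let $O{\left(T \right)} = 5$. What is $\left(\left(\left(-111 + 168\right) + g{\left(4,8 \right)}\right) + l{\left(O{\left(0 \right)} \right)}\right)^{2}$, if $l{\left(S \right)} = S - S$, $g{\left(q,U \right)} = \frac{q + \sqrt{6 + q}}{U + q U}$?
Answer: $\frac{\left(2284 + \sqrt{10}\right)^{2}}{1600} \approx 3269.4$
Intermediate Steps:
$g{\left(q,U \right)} = \frac{q + \sqrt{6 + q}}{U + U q}$
$l{\left(S \right)} = 0$
$\left(\left(\left(-111 + 168\right) + g{\left(4,8 \right)}\right) + l{\left(O{\left(0 \right)} \right)}\right)^{2} = \left(\left(\left(-111 + 168\right) + \frac{4 + \sqrt{6 + 4}}{8 \left(1 + 4\right)}\right) + 0\right)^{2} = \left(\left(57 + \frac{4 + \sqrt{10}}{8 \cdot 5}\right) + 0\right)^{2} = \left(\left(57 + \frac{1}{8} \cdot \frac{1}{5} \left(4 + \sqrt{10}\right)\right) + 0\right)^{2} = \left(\left(57 + \left(\frac{1}{10} + \frac{\sqrt{10}}{40}\right)\right) + 0\right)^{2} = \left(\left(\frac{571}{10} + \frac{\sqrt{10}}{40}\right) + 0\right)^{2} = \left(\frac{571}{10} + \frac{\sqrt{10}}{40}\right)^{2}$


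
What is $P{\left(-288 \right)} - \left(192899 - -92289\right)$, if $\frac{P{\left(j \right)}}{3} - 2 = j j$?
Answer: $-36350$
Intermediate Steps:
$P{\left(j \right)} = 6 + 3 j^{2}$ ($P{\left(j \right)} = 6 + 3 j j = 6 + 3 j^{2}$)
$P{\left(-288 \right)} - \left(192899 - -92289\right) = \left(6 + 3 \left(-288\right)^{2}\right) - \left(192899 - -92289\right) = \left(6 + 3 \cdot 82944\right) - \left(192899 + 92289\right) = \left(6 + 248832\right) - 285188 = 248838 - 285188 = -36350$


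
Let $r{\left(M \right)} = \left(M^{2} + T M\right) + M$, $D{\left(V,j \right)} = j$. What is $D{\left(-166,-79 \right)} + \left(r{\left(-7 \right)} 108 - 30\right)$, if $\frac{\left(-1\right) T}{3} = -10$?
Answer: $-18253$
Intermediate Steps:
$T = 30$ ($T = \left(-3\right) \left(-10\right) = 30$)
$r{\left(M \right)} = M^{2} + 31 M$ ($r{\left(M \right)} = \left(M^{2} + 30 M\right) + M = M^{2} + 31 M$)
$D{\left(-166,-79 \right)} + \left(r{\left(-7 \right)} 108 - 30\right) = -79 + \left(- 7 \left(31 - 7\right) 108 - 30\right) = -79 + \left(\left(-7\right) 24 \cdot 108 - 30\right) = -79 - 18174 = -18253$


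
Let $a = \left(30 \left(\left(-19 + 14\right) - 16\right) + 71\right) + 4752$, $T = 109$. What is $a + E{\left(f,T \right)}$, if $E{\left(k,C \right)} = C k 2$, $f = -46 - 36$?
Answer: $-13683$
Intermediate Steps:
$f = -82$
$E{\left(k,C \right)} = 2 C k$
$a = 4193$ ($a = \left(30 \left(-5 - 16\right) + 71\right) + 4752 = \left(30 \left(-21\right) + 71\right) + 4752 = \left(-630 + 71\right) + 4752 = -559 + 4752 = 4193$)
$a + E{\left(f,T \right)} = 4193 + 2 \cdot 109 \left(-82\right) = 4193 - 17876 = -13683$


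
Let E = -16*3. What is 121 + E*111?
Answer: -5207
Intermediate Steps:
E = -48
121 + E*111 = 121 - 48*111 = 121 - 5328 = -5207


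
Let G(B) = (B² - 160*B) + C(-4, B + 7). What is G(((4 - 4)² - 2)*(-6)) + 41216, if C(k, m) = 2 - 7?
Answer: 39435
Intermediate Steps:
C(k, m) = -5
G(B) = -5 + B² - 160*B (G(B) = (B² - 160*B) - 5 = -5 + B² - 160*B)
G(((4 - 4)² - 2)*(-6)) + 41216 = (-5 + (((4 - 4)² - 2)*(-6))² - 160*((4 - 4)² - 2)*(-6)) + 41216 = (-5 + ((0² - 2)*(-6))² - 160*(0² - 2)*(-6)) + 41216 = (-5 + ((0 - 2)*(-6))² - 160*(0 - 2)*(-6)) + 41216 = (-5 + (-2*(-6))² - (-320)*(-6)) + 41216 = (-5 + 12² - 160*12) + 41216 = (-5 + 144 - 1920) + 41216 = -1781 + 41216 = 39435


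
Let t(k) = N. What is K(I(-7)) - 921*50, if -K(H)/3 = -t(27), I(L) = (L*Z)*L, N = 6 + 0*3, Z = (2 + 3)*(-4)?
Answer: -46032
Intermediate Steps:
Z = -20 (Z = 5*(-4) = -20)
N = 6 (N = 6 + 0 = 6)
t(k) = 6
I(L) = -20*L² (I(L) = (L*(-20))*L = (-20*L)*L = -20*L²)
K(H) = 18 (K(H) = -(-3)*6 = -3*(-6) = 18)
K(I(-7)) - 921*50 = 18 - 921*50 = 18 - 46050 = -46032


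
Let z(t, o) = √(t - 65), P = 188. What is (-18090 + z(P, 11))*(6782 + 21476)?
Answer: -511187220 + 28258*√123 ≈ -5.1087e+8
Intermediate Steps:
z(t, o) = √(-65 + t)
(-18090 + z(P, 11))*(6782 + 21476) = (-18090 + √(-65 + 188))*(6782 + 21476) = (-18090 + √123)*28258 = -511187220 + 28258*√123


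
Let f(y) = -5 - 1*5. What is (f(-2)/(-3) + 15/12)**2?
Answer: 3025/144 ≈ 21.007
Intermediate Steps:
f(y) = -10 (f(y) = -5 - 5 = -10)
(f(-2)/(-3) + 15/12)**2 = (-10/(-3) + 15/12)**2 = (-10*(-1/3) + 15*(1/12))**2 = (10/3 + 5/4)**2 = (55/12)**2 = 3025/144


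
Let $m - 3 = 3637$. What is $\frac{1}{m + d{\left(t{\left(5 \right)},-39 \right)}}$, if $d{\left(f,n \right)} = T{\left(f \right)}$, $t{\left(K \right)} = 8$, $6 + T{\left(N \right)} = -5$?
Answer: $\frac{1}{3629} \approx 0.00027556$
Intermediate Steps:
$T{\left(N \right)} = -11$ ($T{\left(N \right)} = -6 - 5 = -11$)
$d{\left(f,n \right)} = -11$
$m = 3640$ ($m = 3 + 3637 = 3640$)
$\frac{1}{m + d{\left(t{\left(5 \right)},-39 \right)}} = \frac{1}{3640 - 11} = \frac{1}{3629}$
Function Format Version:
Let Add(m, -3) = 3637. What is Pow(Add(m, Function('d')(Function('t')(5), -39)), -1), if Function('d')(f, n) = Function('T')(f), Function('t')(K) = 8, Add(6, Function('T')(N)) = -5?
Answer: Rational(1, 3629) ≈ 0.00027556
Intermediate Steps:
Function('T')(N) = -11 (Function('T')(N) = Add(-6, -5) = -11)
Function('d')(f, n) = -11
m = 3640 (m = Add(3, 3637) = 3640)
Pow(Add(m, Function('d')(Function('t')(5), -39)), -1) = Pow(Add(3640, -11), -1) = Pow(3629, -1) = Rational(1, 3629)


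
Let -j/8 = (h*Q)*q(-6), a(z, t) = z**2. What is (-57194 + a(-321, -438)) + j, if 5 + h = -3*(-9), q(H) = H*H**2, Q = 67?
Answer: 2592919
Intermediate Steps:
q(H) = H**3
h = 22 (h = -5 - 3*(-9) = -5 + 27 = 22)
j = 2547072 (j = -8*22*67*(-6)**3 = -11792*(-216) = -8*(-318384) = 2547072)
(-57194 + a(-321, -438)) + j = (-57194 + (-321)**2) + 2547072 = (-57194 + 103041) + 2547072 = 45847 + 2547072 = 2592919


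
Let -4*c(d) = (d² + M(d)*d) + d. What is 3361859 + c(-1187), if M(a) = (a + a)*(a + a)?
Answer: 3350912233/2 ≈ 1.6755e+9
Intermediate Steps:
M(a) = 4*a² (M(a) = (2*a)*(2*a) = 4*a²)
c(d) = -d³ - d/4 - d²/4 (c(d) = -((d² + (4*d²)*d) + d)/4 = -((d² + 4*d³) + d)/4 = -(d + d² + 4*d³)/4 = -d³ - d/4 - d²/4)
3361859 + c(-1187) = 3361859 - ¼*(-1187)*(1 - 1187 + 4*(-1187)²) = 3361859 - ¼*(-1187)*(1 - 1187 + 4*1408969) = 3361859 - ¼*(-1187)*(1 - 1187 + 5635876) = 3361859 - ¼*(-1187)*5634690 = 3361859 + 3344188515/2 = 3350912233/2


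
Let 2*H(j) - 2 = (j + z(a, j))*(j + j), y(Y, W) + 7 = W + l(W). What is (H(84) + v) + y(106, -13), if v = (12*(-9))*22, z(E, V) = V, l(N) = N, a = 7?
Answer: 11704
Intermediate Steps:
y(Y, W) = -7 + 2*W (y(Y, W) = -7 + (W + W) = -7 + 2*W)
v = -2376 (v = -108*22 = -2376)
H(j) = 1 + 2*j**2 (H(j) = 1 + ((j + j)*(j + j))/2 = 1 + ((2*j)*(2*j))/2 = 1 + (4*j**2)/2 = 1 + 2*j**2)
(H(84) + v) + y(106, -13) = ((1 + 2*84**2) - 2376) + (-7 + 2*(-13)) = ((1 + 2*7056) - 2376) + (-7 - 26) = ((1 + 14112) - 2376) - 33 = (14113 - 2376) - 33 = 11737 - 33 = 11704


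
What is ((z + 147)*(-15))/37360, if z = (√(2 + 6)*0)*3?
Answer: -441/7472 ≈ -0.059020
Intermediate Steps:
z = 0 (z = (√8*0)*3 = ((2*√2)*0)*3 = 0*3 = 0)
((z + 147)*(-15))/37360 = ((0 + 147)*(-15))/37360 = (147*(-15))*(1/37360) = -2205*1/37360 = -441/7472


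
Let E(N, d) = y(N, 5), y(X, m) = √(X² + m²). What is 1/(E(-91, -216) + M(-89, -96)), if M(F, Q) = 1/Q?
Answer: 96/76548095 + 9216*√8306/76548095 ≈ 0.010974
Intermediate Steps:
E(N, d) = √(25 + N²) (E(N, d) = √(N² + 5²) = √(N² + 25) = √(25 + N²))
1/(E(-91, -216) + M(-89, -96)) = 1/(√(25 + (-91)²) + 1/(-96)) = 1/(√(25 + 8281) - 1/96) = 1/(√8306 - 1/96) = 1/(-1/96 + √8306)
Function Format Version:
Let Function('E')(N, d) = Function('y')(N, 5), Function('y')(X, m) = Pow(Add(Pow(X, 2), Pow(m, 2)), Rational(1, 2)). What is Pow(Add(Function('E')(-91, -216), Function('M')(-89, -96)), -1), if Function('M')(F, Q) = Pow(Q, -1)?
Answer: Add(Rational(96, 76548095), Mul(Rational(9216, 76548095), Pow(8306, Rational(1, 2)))) ≈ 0.010974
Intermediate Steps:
Function('E')(N, d) = Pow(Add(25, Pow(N, 2)), Rational(1, 2)) (Function('E')(N, d) = Pow(Add(Pow(N, 2), Pow(5, 2)), Rational(1, 2)) = Pow(Add(Pow(N, 2), 25), Rational(1, 2)) = Pow(Add(25, Pow(N, 2)), Rational(1, 2)))
Pow(Add(Function('E')(-91, -216), Function('M')(-89, -96)), -1) = Pow(Add(Pow(Add(25, Pow(-91, 2)), Rational(1, 2)), Pow(-96, -1)), -1) = Pow(Add(Pow(Add(25, 8281), Rational(1, 2)), Rational(-1, 96)), -1) = Pow(Add(Pow(8306, Rational(1, 2)), Rational(-1, 96)), -1) = Pow(Add(Rational(-1, 96), Pow(8306, Rational(1, 2))), -1)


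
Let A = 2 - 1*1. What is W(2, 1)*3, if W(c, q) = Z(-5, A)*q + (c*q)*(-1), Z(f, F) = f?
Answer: -21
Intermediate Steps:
A = 1 (A = 2 - 1 = 1)
W(c, q) = -5*q - c*q (W(c, q) = -5*q + (c*q)*(-1) = -5*q - c*q)
W(2, 1)*3 = -1*1*(5 + 2)*3 = -1*1*7*3 = -7*3 = -21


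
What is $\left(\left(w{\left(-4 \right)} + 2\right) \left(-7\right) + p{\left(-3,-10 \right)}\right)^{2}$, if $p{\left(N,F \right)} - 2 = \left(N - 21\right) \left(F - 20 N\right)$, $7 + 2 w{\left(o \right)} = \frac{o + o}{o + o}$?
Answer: $1418481$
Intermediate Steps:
$w{\left(o \right)} = -3$ ($w{\left(o \right)} = - \frac{7}{2} + \frac{\left(o + o\right) \frac{1}{o + o}}{2} = - \frac{7}{2} + \frac{2 o \frac{1}{2 o}}{2} = - \frac{7}{2} + \frac{1}{2} \cdot 1 = - \frac{7}{2} + \frac{1}{2} = -3$)
$p{\left(N,F \right)} = 2 + \left(-21 + N\right) \left(F - 20 N\right)$ ($p{\left(N,F \right)} = 2 + \left(N - 21\right) \left(F - 20 N\right) = 2 + \left(-21 + N\right) \left(F - 20 N\right)$)
$\left(\left(w{\left(-4 \right)} + 2\right) \left(-7\right) + p{\left(-3,-10 \right)}\right)^{2} = \left(\left(-3 + 2\right) \left(-7\right) - \left(1018 + 180\right)\right)^{2} = \left(\left(-1\right) \left(-7\right) + \left(2 + 210 - 180 - 1260 + 30\right)\right)^{2} = \left(7 + \left(2 + 210 - 180 - 1260 + 30\right)\right)^{2} = \left(7 - 1198\right)^{2} = \left(-1191\right)^{2} = 1418481$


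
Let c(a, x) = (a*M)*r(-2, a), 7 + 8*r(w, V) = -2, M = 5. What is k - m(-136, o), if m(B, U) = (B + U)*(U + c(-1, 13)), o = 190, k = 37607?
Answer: 108173/4 ≈ 27043.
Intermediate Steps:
r(w, V) = -9/8 (r(w, V) = -7/8 + (1/8)*(-2) = -7/8 - 1/4 = -9/8)
c(a, x) = -45*a/8 (c(a, x) = (a*5)*(-9/8) = (5*a)*(-9/8) = -45*a/8)
m(B, U) = (45/8 + U)*(B + U) (m(B, U) = (B + U)*(U - 45/8*(-1)) = (B + U)*(U + 45/8) = (B + U)*(45/8 + U) = (45/8 + U)*(B + U))
k - m(-136, o) = 37607 - (190**2 + (45/8)*(-136) + (45/8)*190 - 136*190) = 37607 - (36100 - 765 + 4275/4 - 25840) = 37607 - 1*42255/4 = 37607 - 42255/4 = 108173/4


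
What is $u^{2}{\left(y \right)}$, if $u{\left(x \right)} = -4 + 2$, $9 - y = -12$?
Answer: $4$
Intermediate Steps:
$y = 21$ ($y = 9 - -12 = 9 + 12 = 21$)
$u{\left(x \right)} = -2$
$u^{2}{\left(y \right)} = \left(-2\right)^{2} = 4$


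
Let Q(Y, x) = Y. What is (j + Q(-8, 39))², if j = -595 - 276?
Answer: 772641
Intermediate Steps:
j = -871
(j + Q(-8, 39))² = (-871 - 8)² = (-879)² = 772641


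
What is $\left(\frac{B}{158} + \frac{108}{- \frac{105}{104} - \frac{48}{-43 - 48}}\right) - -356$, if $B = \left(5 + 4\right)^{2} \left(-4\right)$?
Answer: $\frac{10266}{79} \approx 129.95$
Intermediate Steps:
$B = -324$ ($B = 9^{2} \left(-4\right) = 81 \left(-4\right) = -324$)
$\left(\frac{B}{158} + \frac{108}{- \frac{105}{104} - \frac{48}{-43 - 48}}\right) - -356 = \left(- \frac{324}{158} + \frac{108}{- \frac{105}{104} - \frac{48}{-43 - 48}}\right) - -356 = \left(\left(-324\right) \frac{1}{158} + \frac{108}{\left(-105\right) \frac{1}{104} - \frac{48}{-43 - 48}}\right) + 356 = \left(- \frac{162}{79} + \frac{108}{- \frac{105}{104} - \frac{48}{-91}}\right) + 356 = \left(- \frac{162}{79} + \frac{108}{- \frac{105}{104} - - \frac{48}{91}}\right) + 356 = \left(- \frac{162}{79} + \frac{108}{- \frac{105}{104} + \frac{48}{91}}\right) + 356 = \left(- \frac{162}{79} + \frac{108}{- \frac{27}{56}}\right) + 356 = \left(- \frac{162}{79} + 108 \left(- \frac{56}{27}\right)\right) + 356 = \left(- \frac{162}{79} - 224\right) + 356 = - \frac{17858}{79} + 356 = \frac{10266}{79}$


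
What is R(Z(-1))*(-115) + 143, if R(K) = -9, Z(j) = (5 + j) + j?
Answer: 1178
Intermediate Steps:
Z(j) = 5 + 2*j
R(Z(-1))*(-115) + 143 = -9*(-115) + 143 = 1035 + 143 = 1178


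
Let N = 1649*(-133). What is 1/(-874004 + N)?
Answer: -1/1093321 ≈ -9.1464e-7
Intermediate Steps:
N = -219317
1/(-874004 + N) = 1/(-874004 - 219317) = 1/(-1093321) = -1/1093321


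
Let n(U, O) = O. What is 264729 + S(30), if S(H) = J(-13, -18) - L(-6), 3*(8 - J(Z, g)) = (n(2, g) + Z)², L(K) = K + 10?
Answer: 793238/3 ≈ 2.6441e+5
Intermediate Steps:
L(K) = 10 + K
J(Z, g) = 8 - (Z + g)²/3 (J(Z, g) = 8 - (g + Z)²/3 = 8 - (Z + g)²/3)
S(H) = -949/3 (S(H) = (8 - (-13 - 18)²/3) - (10 - 6) = (8 - ⅓*(-31)²) - 1*4 = (8 - ⅓*961) - 4 = (8 - 961/3) - 4 = -937/3 - 4 = -949/3)
264729 + S(30) = 264729 - 949/3 = 793238/3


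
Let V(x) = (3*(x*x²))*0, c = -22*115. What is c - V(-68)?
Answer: -2530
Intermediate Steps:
c = -2530
V(x) = 0 (V(x) = (3*x³)*0 = 0)
c - V(-68) = -2530 - 1*0 = -2530 + 0 = -2530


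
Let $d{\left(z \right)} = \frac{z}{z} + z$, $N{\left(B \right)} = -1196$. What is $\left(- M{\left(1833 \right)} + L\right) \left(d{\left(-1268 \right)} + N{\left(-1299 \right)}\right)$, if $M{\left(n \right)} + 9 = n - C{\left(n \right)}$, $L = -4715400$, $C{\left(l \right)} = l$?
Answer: $11614008033$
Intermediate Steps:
$M{\left(n \right)} = -9$ ($M{\left(n \right)} = -9 + \left(n - n\right) = -9 + 0 = -9$)
$d{\left(z \right)} = 1 + z$
$\left(- M{\left(1833 \right)} + L\right) \left(d{\left(-1268 \right)} + N{\left(-1299 \right)}\right) = \left(\left(-1\right) \left(-9\right) - 4715400\right) \left(\left(1 - 1268\right) - 1196\right) = \left(9 - 4715400\right) \left(-1267 - 1196\right) = \left(-4715391\right) \left(-2463\right) = 11614008033$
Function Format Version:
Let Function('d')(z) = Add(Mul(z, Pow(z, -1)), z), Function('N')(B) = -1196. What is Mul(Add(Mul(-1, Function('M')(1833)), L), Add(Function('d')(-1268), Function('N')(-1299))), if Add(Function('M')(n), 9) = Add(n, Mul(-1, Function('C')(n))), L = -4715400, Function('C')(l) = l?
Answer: 11614008033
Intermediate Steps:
Function('M')(n) = -9 (Function('M')(n) = Add(-9, Add(n, Mul(-1, n))) = Add(-9, 0) = -9)
Function('d')(z) = Add(1, z)
Mul(Add(Mul(-1, Function('M')(1833)), L), Add(Function('d')(-1268), Function('N')(-1299))) = Mul(Add(Mul(-1, -9), -4715400), Add(Add(1, -1268), -1196)) = Mul(Add(9, -4715400), Add(-1267, -1196)) = Mul(-4715391, -2463) = 11614008033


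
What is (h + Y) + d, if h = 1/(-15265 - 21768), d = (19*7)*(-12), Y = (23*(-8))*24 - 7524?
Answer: -501278689/37033 ≈ -13536.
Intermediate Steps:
Y = -11940 (Y = -184*24 - 7524 = -4416 - 7524 = -11940)
d = -1596 (d = 133*(-12) = -1596)
h = -1/37033 (h = 1/(-37033) = -1/37033 ≈ -2.7003e-5)
(h + Y) + d = (-1/37033 - 11940) - 1596 = -442174021/37033 - 1596 = -501278689/37033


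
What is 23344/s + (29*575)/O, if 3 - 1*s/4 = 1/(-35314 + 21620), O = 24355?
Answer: 389418486069/200115293 ≈ 1946.0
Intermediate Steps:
s = 82166/6847 (s = 12 - 4/(-35314 + 21620) = 12 - 4/(-13694) = 12 - 4*(-1/13694) = 12 + 2/6847 = 82166/6847 ≈ 12.000)
23344/s + (29*575)/O = 23344/(82166/6847) + (29*575)/24355 = 23344*(6847/82166) + 16675*(1/24355) = 79918184/41083 + 3335/4871 = 389418486069/200115293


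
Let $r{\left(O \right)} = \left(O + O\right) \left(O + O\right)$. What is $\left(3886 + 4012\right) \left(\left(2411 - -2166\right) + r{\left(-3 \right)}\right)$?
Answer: $36433474$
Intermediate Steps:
$r{\left(O \right)} = 4 O^{2}$ ($r{\left(O \right)} = 2 O 2 O = 4 O^{2}$)
$\left(3886 + 4012\right) \left(\left(2411 - -2166\right) + r{\left(-3 \right)}\right) = \left(3886 + 4012\right) \left(\left(2411 - -2166\right) + 4 \left(-3\right)^{2}\right) = 7898 \left(\left(2411 + 2166\right) + 4 \cdot 9\right) = 7898 \left(4577 + 36\right) = 7898 \cdot 4613 = 36433474$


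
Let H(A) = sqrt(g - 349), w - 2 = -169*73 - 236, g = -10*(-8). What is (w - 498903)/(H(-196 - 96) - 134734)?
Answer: 68912937916/18153251025 + 511474*I*sqrt(269)/18153251025 ≈ 3.7962 + 0.00046211*I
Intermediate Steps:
g = 80
w = -12571 (w = 2 + (-169*73 - 236) = 2 + (-12337 - 236) = 2 - 12573 = -12571)
H(A) = I*sqrt(269) (H(A) = sqrt(80 - 349) = sqrt(-269) = I*sqrt(269))
(w - 498903)/(H(-196 - 96) - 134734) = (-12571 - 498903)/(I*sqrt(269) - 134734) = -511474/(-134734 + I*sqrt(269))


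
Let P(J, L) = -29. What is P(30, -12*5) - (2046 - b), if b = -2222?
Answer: -4297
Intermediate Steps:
P(30, -12*5) - (2046 - b) = -29 - (2046 - 1*(-2222)) = -29 - (2046 + 2222) = -29 - 1*4268 = -29 - 4268 = -4297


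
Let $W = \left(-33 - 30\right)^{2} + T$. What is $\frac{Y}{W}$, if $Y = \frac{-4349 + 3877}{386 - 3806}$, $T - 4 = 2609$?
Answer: $\frac{59}{2813805} \approx 2.0968 \cdot 10^{-5}$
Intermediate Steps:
$T = 2613$ ($T = 4 + 2609 = 2613$)
$Y = \frac{118}{855}$ ($Y = - \frac{472}{-3420} = \left(-472\right) \left(- \frac{1}{3420}\right) = \frac{118}{855} \approx 0.13801$)
$W = 6582$ ($W = \left(-33 - 30\right)^{2} + 2613 = \left(-63\right)^{2} + 2613 = 3969 + 2613 = 6582$)
$\frac{Y}{W} = \frac{118}{855 \cdot 6582} = \frac{118}{855} \cdot \frac{1}{6582} = \frac{59}{2813805}$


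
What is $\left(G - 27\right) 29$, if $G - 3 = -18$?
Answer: $-1218$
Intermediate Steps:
$G = -15$ ($G = 3 - 18 = -15$)
$\left(G - 27\right) 29 = \left(-15 - 27\right) 29 = \left(-42\right) 29 = -1218$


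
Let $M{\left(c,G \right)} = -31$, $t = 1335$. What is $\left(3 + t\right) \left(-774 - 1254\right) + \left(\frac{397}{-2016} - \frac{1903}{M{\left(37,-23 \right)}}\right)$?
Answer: $- \frac{169576822003}{62496} \approx -2.7134 \cdot 10^{6}$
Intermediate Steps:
$\left(3 + t\right) \left(-774 - 1254\right) + \left(\frac{397}{-2016} - \frac{1903}{M{\left(37,-23 \right)}}\right) = \left(3 + 1335\right) \left(-774 - 1254\right) + \left(\frac{397}{-2016} - \frac{1903}{-31}\right) = 1338 \left(-2028\right) + \left(397 \left(- \frac{1}{2016}\right) - - \frac{1903}{31}\right) = -2713464 + \left(- \frac{397}{2016} + \frac{1903}{31}\right) = -2713464 + \frac{3824141}{62496} = - \frac{169576822003}{62496}$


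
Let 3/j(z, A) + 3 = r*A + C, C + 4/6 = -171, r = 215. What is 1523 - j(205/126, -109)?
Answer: 107872576/70829 ≈ 1523.0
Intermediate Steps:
C = -515/3 (C = -⅔ - 171 = -515/3 ≈ -171.67)
j(z, A) = 3/(-524/3 + 215*A) (j(z, A) = 3/(-3 + (215*A - 515/3)) = 3/(-3 + (-515/3 + 215*A)) = 3/(-524/3 + 215*A))
1523 - j(205/126, -109) = 1523 - 9/(-524 + 645*(-109)) = 1523 - 9/(-524 - 70305) = 1523 - 9/(-70829) = 1523 - 9*(-1)/70829 = 1523 - 1*(-9/70829) = 1523 + 9/70829 = 107872576/70829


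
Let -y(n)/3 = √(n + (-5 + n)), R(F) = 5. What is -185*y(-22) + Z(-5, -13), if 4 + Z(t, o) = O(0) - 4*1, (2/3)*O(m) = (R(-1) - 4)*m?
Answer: -8 + 3885*I ≈ -8.0 + 3885.0*I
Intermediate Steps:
y(n) = -3*√(-5 + 2*n) (y(n) = -3*√(n + (-5 + n)) = -3*√(-5 + 2*n))
O(m) = 3*m/2 (O(m) = 3*((5 - 4)*m)/2 = 3*(1*m)/2 = 3*m/2)
Z(t, o) = -8 (Z(t, o) = -4 + ((3/2)*0 - 4*1) = -4 + (0 - 4) = -4 - 4 = -8)
-185*y(-22) + Z(-5, -13) = -(-555)*√(-5 + 2*(-22)) - 8 = -(-555)*√(-5 - 44) - 8 = -(-555)*√(-49) - 8 = -(-555)*7*I - 8 = -(-3885)*I - 8 = 3885*I - 8 = -8 + 3885*I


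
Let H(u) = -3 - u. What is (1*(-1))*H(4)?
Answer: 7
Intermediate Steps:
(1*(-1))*H(4) = (1*(-1))*(-3 - 1*4) = -(-3 - 4) = -1*(-7) = 7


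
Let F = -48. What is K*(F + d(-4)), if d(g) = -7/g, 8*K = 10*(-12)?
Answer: 2775/4 ≈ 693.75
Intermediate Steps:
K = -15 (K = (10*(-12))/8 = (⅛)*(-120) = -15)
K*(F + d(-4)) = -15*(-48 - 7/(-4)) = -15*(-48 - 7*(-¼)) = -15*(-48 + 7/4) = -15*(-185/4) = 2775/4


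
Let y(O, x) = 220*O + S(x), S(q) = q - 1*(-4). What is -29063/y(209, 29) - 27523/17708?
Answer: -1781063403/814798204 ≈ -2.1859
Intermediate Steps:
S(q) = 4 + q (S(q) = q + 4 = 4 + q)
y(O, x) = 4 + x + 220*O (y(O, x) = 220*O + (4 + x) = 4 + x + 220*O)
-29063/y(209, 29) - 27523/17708 = -29063/(4 + 29 + 220*209) - 27523/17708 = -29063/(4 + 29 + 45980) - 27523*1/17708 = -29063/46013 - 27523/17708 = -1781063403/814798204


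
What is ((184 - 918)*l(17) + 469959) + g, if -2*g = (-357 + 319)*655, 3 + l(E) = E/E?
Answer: 483872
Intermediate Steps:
l(E) = -2 (l(E) = -3 + E/E = -3 + 1 = -2)
g = 12445 (g = -(-357 + 319)*655/2 = -(-19)*655 = -½*(-24890) = 12445)
((184 - 918)*l(17) + 469959) + g = ((184 - 918)*(-2) + 469959) + 12445 = (-734*(-2) + 469959) + 12445 = (1468 + 469959) + 12445 = 471427 + 12445 = 483872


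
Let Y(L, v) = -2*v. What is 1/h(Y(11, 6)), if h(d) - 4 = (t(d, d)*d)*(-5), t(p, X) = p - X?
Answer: 1/4 ≈ 0.25000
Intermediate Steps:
h(d) = 4 (h(d) = 4 + ((d - d)*d)*(-5) = 4 + (0*d)*(-5) = 4 + 0*(-5) = 4 + 0 = 4)
1/h(Y(11, 6)) = 1/4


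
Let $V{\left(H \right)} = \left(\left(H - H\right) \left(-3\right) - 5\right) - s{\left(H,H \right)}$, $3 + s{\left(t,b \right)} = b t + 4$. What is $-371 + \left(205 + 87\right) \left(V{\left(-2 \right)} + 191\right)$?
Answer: $52481$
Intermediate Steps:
$s{\left(t,b \right)} = 1 + b t$ ($s{\left(t,b \right)} = -3 + \left(b t + 4\right) = -3 + \left(4 + b t\right) = 1 + b t$)
$V{\left(H \right)} = -6 - H^{2}$ ($V{\left(H \right)} = \left(\left(H - H\right) \left(-3\right) - 5\right) - \left(1 + H H\right) = \left(0 \left(-3\right) - 5\right) - \left(1 + H^{2}\right) = \left(0 - 5\right) - \left(1 + H^{2}\right) = -5 - \left(1 + H^{2}\right) = -6 - H^{2}$)
$-371 + \left(205 + 87\right) \left(V{\left(-2 \right)} + 191\right) = -371 + \left(205 + 87\right) \left(\left(-6 - \left(-2\right)^{2}\right) + 191\right) = -371 + 292 \left(\left(-6 - 4\right) + 191\right) = -371 + 292 \left(-10 + 191\right) = -371 + 292 \cdot 181 = -371 + 52852 = 52481$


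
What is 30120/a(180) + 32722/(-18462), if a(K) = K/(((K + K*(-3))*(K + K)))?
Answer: -200187174761/9231 ≈ -2.1686e+7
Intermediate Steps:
a(K) = -1/(4*K) (a(K) = K/(((K - 3*K)*(2*K))) = K/(((-2*K)*(2*K))) = K/((-4*K²)) = K*(-1/(4*K²)) = -1/(4*K))
30120/a(180) + 32722/(-18462) = 30120/((-¼/180)) + 32722/(-18462) = 30120/((-¼*1/180)) + 32722*(-1/18462) = 30120/(-1/720) - 16361/9231 = 30120*(-720) - 16361/9231 = -21686400 - 16361/9231 = -200187174761/9231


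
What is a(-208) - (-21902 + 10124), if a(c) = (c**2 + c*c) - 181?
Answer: 98125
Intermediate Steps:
a(c) = -181 + 2*c**2 (a(c) = (c**2 + c**2) - 181 = 2*c**2 - 181 = -181 + 2*c**2)
a(-208) - (-21902 + 10124) = (-181 + 2*(-208)**2) - (-21902 + 10124) = (-181 + 2*43264) - 1*(-11778) = (-181 + 86528) + 11778 = 86347 + 11778 = 98125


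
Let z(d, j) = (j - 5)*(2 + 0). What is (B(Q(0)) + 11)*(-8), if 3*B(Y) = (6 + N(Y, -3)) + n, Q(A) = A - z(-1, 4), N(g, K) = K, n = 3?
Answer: -104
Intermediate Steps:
z(d, j) = -10 + 2*j (z(d, j) = (-5 + j)*2 = -10 + 2*j)
Q(A) = 2 + A (Q(A) = A - (-10 + 2*4) = A - (-10 + 8) = A - 1*(-2) = A + 2 = 2 + A)
B(Y) = 2 (B(Y) = ((6 - 3) + 3)/3 = (3 + 3)/3 = (⅓)*6 = 2)
(B(Q(0)) + 11)*(-8) = (2 + 11)*(-8) = 13*(-8) = -104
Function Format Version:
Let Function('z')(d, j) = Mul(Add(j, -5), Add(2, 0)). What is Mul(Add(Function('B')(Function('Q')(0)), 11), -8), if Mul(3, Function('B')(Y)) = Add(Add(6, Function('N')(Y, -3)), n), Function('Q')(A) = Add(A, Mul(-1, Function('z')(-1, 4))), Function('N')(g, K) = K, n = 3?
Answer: -104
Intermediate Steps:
Function('z')(d, j) = Add(-10, Mul(2, j)) (Function('z')(d, j) = Mul(Add(-5, j), 2) = Add(-10, Mul(2, j)))
Function('Q')(A) = Add(2, A) (Function('Q')(A) = Add(A, Mul(-1, Add(-10, Mul(2, 4)))) = Add(A, Mul(-1, Add(-10, 8))) = Add(A, Mul(-1, -2)) = Add(A, 2) = Add(2, A))
Function('B')(Y) = 2 (Function('B')(Y) = Mul(Rational(1, 3), Add(Add(6, -3), 3)) = Mul(Rational(1, 3), Add(3, 3)) = Mul(Rational(1, 3), 6) = 2)
Mul(Add(Function('B')(Function('Q')(0)), 11), -8) = Mul(Add(2, 11), -8) = Mul(13, -8) = -104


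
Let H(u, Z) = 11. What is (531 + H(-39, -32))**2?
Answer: 293764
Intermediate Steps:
(531 + H(-39, -32))**2 = (531 + 11)**2 = 542**2 = 293764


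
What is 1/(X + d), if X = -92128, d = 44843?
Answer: -1/47285 ≈ -2.1148e-5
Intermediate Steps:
1/(X + d) = 1/(-92128 + 44843) = 1/(-47285) = -1/47285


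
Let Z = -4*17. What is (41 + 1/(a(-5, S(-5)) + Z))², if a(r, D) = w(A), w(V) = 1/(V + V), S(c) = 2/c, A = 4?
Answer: 495285025/294849 ≈ 1679.8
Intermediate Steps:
Z = -68
w(V) = 1/(2*V)
a(r, D) = ⅛ (a(r, D) = (½)/4 = (½)*(¼) = ⅛)
(41 + 1/(a(-5, S(-5)) + Z))² = (41 + 1/(⅛ - 68))² = (41 + 1/(-543/8))² = (41 - 8/543)² = (22255/543)² = 495285025/294849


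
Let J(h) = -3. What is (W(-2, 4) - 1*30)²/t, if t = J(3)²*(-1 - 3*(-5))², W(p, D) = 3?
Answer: 81/196 ≈ 0.41327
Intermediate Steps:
t = 1764 (t = (-3)²*(-1 - 3*(-5))² = 9*(-1 + 15)² = 9*14² = 9*196 = 1764)
(W(-2, 4) - 1*30)²/t = (3 - 1*30)²/1764 = (3 - 30)²*(1/1764) = (-27)²*(1/1764) = 729*(1/1764) = 81/196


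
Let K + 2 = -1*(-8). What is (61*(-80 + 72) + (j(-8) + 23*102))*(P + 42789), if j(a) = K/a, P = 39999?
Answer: 153758013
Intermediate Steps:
K = 6 (K = -2 - 1*(-8) = -2 + 8 = 6)
j(a) = 6/a
(61*(-80 + 72) + (j(-8) + 23*102))*(P + 42789) = (61*(-80 + 72) + (6/(-8) + 23*102))*(39999 + 42789) = (61*(-8) + (6*(-⅛) + 2346))*82788 = (-488 + (-¾ + 2346))*82788 = (-488 + 9381/4)*82788 = (7429/4)*82788 = 153758013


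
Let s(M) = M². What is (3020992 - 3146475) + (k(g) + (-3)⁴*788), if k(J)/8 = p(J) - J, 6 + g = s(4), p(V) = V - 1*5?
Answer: -61695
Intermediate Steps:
p(V) = -5 + V (p(V) = V - 5 = -5 + V)
g = 10 (g = -6 + 4² = -6 + 16 = 10)
k(J) = -40 (k(J) = 8*((-5 + J) - J) = 8*(-5) = -40)
(3020992 - 3146475) + (k(g) + (-3)⁴*788) = (3020992 - 3146475) + (-40 + (-3)⁴*788) = -125483 + (-40 + 81*788) = -125483 + (-40 + 63828) = -125483 + 63788 = -61695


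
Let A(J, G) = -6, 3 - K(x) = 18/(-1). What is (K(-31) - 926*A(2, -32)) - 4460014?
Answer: -4454437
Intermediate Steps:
K(x) = 21 (K(x) = 3 - 18/(-1) = 3 - 18*(-1) = 3 - 1*(-18) = 3 + 18 = 21)
(K(-31) - 926*A(2, -32)) - 4460014 = (21 - 926*(-6)) - 4460014 = (21 + 5556) - 4460014 = 5577 - 4460014 = -4454437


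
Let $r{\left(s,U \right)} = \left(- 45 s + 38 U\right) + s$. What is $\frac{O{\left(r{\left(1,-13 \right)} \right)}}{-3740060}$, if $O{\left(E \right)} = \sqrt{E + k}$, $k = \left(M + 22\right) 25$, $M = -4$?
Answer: $- \frac{i \sqrt{22}}{1870030} \approx - 2.5082 \cdot 10^{-6} i$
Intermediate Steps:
$r{\left(s,U \right)} = - 44 s + 38 U$
$k = 450$ ($k = \left(-4 + 22\right) 25 = 18 \cdot 25 = 450$)
$O{\left(E \right)} = \sqrt{450 + E}$ ($O{\left(E \right)} = \sqrt{E + 450} = \sqrt{450 + E}$)
$\frac{O{\left(r{\left(1,-13 \right)} \right)}}{-3740060} = \frac{\sqrt{450 + \left(\left(-44\right) 1 + 38 \left(-13\right)\right)}}{-3740060} = \sqrt{450 - 538} \left(- \frac{1}{3740060}\right) = \sqrt{-88} \left(- \frac{1}{3740060}\right) = 2 i \sqrt{22} \left(- \frac{1}{3740060}\right) = - \frac{i \sqrt{22}}{1870030}$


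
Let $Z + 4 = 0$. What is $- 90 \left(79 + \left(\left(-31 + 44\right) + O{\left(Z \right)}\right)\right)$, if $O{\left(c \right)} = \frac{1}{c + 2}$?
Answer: $-8235$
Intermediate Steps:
$Z = -4$ ($Z = -4 + 0 = -4$)
$O{\left(c \right)} = \frac{1}{2 + c}$
$- 90 \left(79 + \left(\left(-31 + 44\right) + O{\left(Z \right)}\right)\right) = - 90 \left(79 + \left(\left(-31 + 44\right) + \frac{1}{2 - 4}\right)\right) = - 90 \left(79 + \left(13 + \frac{1}{-2}\right)\right) = - 90 \left(79 + \left(13 - \frac{1}{2}\right)\right) = - 90 \left(79 + \frac{25}{2}\right) = \left(-90\right) \frac{183}{2} = -8235$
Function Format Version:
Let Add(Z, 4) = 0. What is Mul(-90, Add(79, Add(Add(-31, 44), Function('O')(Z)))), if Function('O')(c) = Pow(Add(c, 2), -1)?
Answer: -8235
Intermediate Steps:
Z = -4 (Z = Add(-4, 0) = -4)
Function('O')(c) = Pow(Add(2, c), -1)
Mul(-90, Add(79, Add(Add(-31, 44), Function('O')(Z)))) = Mul(-90, Add(79, Add(Add(-31, 44), Pow(Add(2, -4), -1)))) = Mul(-90, Add(79, Add(13, Pow(-2, -1)))) = Mul(-90, Add(79, Add(13, Rational(-1, 2)))) = Mul(-90, Add(79, Rational(25, 2))) = Mul(-90, Rational(183, 2)) = -8235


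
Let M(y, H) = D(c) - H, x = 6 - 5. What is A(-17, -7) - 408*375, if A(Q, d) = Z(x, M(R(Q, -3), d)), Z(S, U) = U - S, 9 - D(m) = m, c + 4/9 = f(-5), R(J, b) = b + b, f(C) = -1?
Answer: -1376852/9 ≈ -1.5298e+5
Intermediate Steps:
x = 1
R(J, b) = 2*b
c = -13/9 (c = -4/9 - 1 = -13/9 ≈ -1.4444)
D(m) = 9 - m
M(y, H) = 94/9 - H (M(y, H) = (9 - 1*(-13/9)) - H = (9 + 13/9) - H = 94/9 - H)
A(Q, d) = 85/9 - d (A(Q, d) = (94/9 - d) - 1*1 = (94/9 - d) - 1 = 85/9 - d)
A(-17, -7) - 408*375 = (85/9 - 1*(-7)) - 408*375 = (85/9 + 7) - 153000 = 148/9 - 153000 = -1376852/9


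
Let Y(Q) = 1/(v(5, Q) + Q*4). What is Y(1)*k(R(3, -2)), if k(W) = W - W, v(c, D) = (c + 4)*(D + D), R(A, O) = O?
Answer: 0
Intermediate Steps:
v(c, D) = 2*D*(4 + c) (v(c, D) = (4 + c)*(2*D) = 2*D*(4 + c))
k(W) = 0
Y(Q) = 1/(22*Q) (Y(Q) = 1/(2*Q*(4 + 5) + Q*4) = 1/(2*Q*9 + 4*Q) = 1/(18*Q + 4*Q) = 1/(22*Q))
Y(1)*k(R(3, -2)) = ((1/22)/1)*0 = ((1/22)*1)*0 = (1/22)*0 = 0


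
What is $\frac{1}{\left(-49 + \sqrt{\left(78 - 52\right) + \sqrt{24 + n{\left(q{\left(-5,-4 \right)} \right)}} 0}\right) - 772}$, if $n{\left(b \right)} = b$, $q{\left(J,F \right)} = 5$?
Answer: $- \frac{821}{674015} - \frac{\sqrt{26}}{674015} \approx -0.0012256$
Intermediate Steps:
$\frac{1}{\left(-49 + \sqrt{\left(78 - 52\right) + \sqrt{24 + n{\left(q{\left(-5,-4 \right)} \right)}} 0}\right) - 772} = \frac{1}{\left(-49 + \sqrt{\left(78 - 52\right) + \sqrt{24 + 5} \cdot 0}\right) - 772} = \frac{1}{\left(-49 + \sqrt{26 + \sqrt{29} \cdot 0}\right) - 772} = \frac{1}{\left(-49 + \sqrt{26 + 0}\right) - 772} = \frac{1}{\left(-49 + \sqrt{26}\right) - 772} = \frac{1}{-821 + \sqrt{26}}$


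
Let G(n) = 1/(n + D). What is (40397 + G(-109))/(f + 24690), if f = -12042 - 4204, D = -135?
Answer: 9856867/2060336 ≈ 4.7841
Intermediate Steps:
f = -16246
G(n) = 1/(-135 + n) (G(n) = 1/(n - 135) = 1/(-135 + n))
(40397 + G(-109))/(f + 24690) = (40397 + 1/(-135 - 109))/(-16246 + 24690) = (40397 + 1/(-244))/8444 = (40397 - 1/244)*(1/8444) = (9856867/244)*(1/8444) = 9856867/2060336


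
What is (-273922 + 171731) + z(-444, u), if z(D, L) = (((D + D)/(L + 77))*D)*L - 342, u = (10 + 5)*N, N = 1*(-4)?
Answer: -25399381/17 ≈ -1.4941e+6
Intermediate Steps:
N = -4
u = -60 (u = (10 + 5)*(-4) = 15*(-4) = -60)
z(D, L) = -342 + 2*L*D²/(77 + L) (z(D, L) = (((2*D)/(77 + L))*D)*L - 342 = ((2*D/(77 + L))*D)*L - 342 = (2*D²/(77 + L))*L - 342 = 2*L*D²/(77 + L) - 342 = -342 + 2*L*D²/(77 + L))
(-273922 + 171731) + z(-444, u) = (-273922 + 171731) + 2*(-13167 - 171*(-60) - 60*(-444)²)/(77 - 60) = -102191 + 2*(-13167 + 10260 - 60*197136)/17 = -102191 + 2*(1/17)*(-13167 + 10260 - 11828160) = -102191 + 2*(1/17)*(-11831067) = -102191 - 23662134/17 = -25399381/17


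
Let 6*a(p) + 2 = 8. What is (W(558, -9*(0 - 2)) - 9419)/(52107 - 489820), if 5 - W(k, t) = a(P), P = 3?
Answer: 9415/437713 ≈ 0.021510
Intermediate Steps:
a(p) = 1 (a(p) = -⅓ + (⅙)*8 = -⅓ + 4/3 = 1)
W(k, t) = 4 (W(k, t) = 5 - 1*1 = 5 - 1 = 4)
(W(558, -9*(0 - 2)) - 9419)/(52107 - 489820) = (4 - 9419)/(52107 - 489820) = -9415/(-437713) = -9415*(-1/437713) = 9415/437713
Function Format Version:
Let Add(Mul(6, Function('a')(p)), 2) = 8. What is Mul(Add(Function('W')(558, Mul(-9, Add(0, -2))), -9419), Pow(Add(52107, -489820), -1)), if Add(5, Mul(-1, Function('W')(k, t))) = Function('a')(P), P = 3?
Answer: Rational(9415, 437713) ≈ 0.021510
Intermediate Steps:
Function('a')(p) = 1 (Function('a')(p) = Add(Rational(-1, 3), Mul(Rational(1, 6), 8)) = Add(Rational(-1, 3), Rational(4, 3)) = 1)
Function('W')(k, t) = 4 (Function('W')(k, t) = Add(5, Mul(-1, 1)) = Add(5, -1) = 4)
Mul(Add(Function('W')(558, Mul(-9, Add(0, -2))), -9419), Pow(Add(52107, -489820), -1)) = Mul(Add(4, -9419), Pow(Add(52107, -489820), -1)) = Mul(-9415, Pow(-437713, -1)) = Mul(-9415, Rational(-1, 437713)) = Rational(9415, 437713)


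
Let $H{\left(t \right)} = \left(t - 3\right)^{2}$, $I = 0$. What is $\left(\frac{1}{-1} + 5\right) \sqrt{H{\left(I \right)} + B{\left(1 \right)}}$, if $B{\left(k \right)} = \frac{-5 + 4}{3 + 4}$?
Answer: $\frac{4 \sqrt{434}}{7} \approx 11.904$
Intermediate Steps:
$B{\left(k \right)} = - \frac{1}{7}$
$H{\left(t \right)} = \left(-3 + t\right)^{2}$
$\left(\frac{1}{-1} + 5\right) \sqrt{H{\left(I \right)} + B{\left(1 \right)}} = \left(\frac{1}{-1} + 5\right) \sqrt{\left(-3 + 0\right)^{2} - \frac{1}{7}} = \left(-1 + 5\right) \sqrt{\left(-3\right)^{2} - \frac{1}{7}} = 4 \sqrt{9 - \frac{1}{7}} = 4 \sqrt{\frac{62}{7}} = 4 \frac{\sqrt{434}}{7} = \frac{4 \sqrt{434}}{7}$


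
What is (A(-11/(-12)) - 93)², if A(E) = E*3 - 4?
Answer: 142129/16 ≈ 8883.1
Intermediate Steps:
A(E) = -4 + 3*E (A(E) = 3*E - 4 = -4 + 3*E)
(A(-11/(-12)) - 93)² = ((-4 + 3*(-11/(-12))) - 93)² = ((-4 + 3*(-11*(-1/12))) - 93)² = ((-4 + 3*(11/12)) - 93)² = ((-4 + 11/4) - 93)² = (-5/4 - 93)² = (-377/4)² = 142129/16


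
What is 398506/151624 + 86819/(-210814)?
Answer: 17711699957/7991115484 ≈ 2.2164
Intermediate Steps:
398506/151624 + 86819/(-210814) = 398506*(1/151624) + 86819*(-1/210814) = 199253/75812 - 86819/210814 = 17711699957/7991115484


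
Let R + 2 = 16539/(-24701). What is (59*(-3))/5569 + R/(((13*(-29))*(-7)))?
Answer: -11905136632/363020494291 ≈ -0.032795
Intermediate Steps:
R = -65941/24701 (R = -2 + 16539/(-24701) = -2 + 16539*(-1/24701) = -2 - 16539/24701 = -65941/24701 ≈ -2.6696)
(59*(-3))/5569 + R/(((13*(-29))*(-7))) = (59*(-3))/5569 - 65941/(24701*((13*(-29))*(-7))) = -177*1/5569 - 65941/(24701*((-377*(-7)))) = -177/5569 - 65941/24701/2639 = -177/5569 - 65941/24701*1/2639 = -177/5569 - 65941/65185939 = -11905136632/363020494291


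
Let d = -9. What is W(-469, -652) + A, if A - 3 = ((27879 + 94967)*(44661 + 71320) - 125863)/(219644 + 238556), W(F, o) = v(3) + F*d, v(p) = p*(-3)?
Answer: 16178989063/458200 ≈ 35310.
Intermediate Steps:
v(p) = -3*p
W(F, o) = -9 - 9*F (W(F, o) = -3*3 + F*(-9) = -9 - 9*F)
A = 14249050663/458200 (A = 3 + ((27879 + 94967)*(44661 + 71320) - 125863)/(219644 + 238556) = 3 + (122846*115981 - 125863)/458200 = 3 + (14247801926 - 125863)*(1/458200) = 3 + 14247676063*(1/458200) = 3 + 14247676063/458200 = 14249050663/458200 ≈ 31098.)
W(-469, -652) + A = (-9 - 9*(-469)) + 14249050663/458200 = (-9 + 4221) + 14249050663/458200 = 4212 + 14249050663/458200 = 16178989063/458200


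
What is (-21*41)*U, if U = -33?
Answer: 28413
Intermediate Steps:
(-21*41)*U = -21*41*(-33) = -861*(-33) = 28413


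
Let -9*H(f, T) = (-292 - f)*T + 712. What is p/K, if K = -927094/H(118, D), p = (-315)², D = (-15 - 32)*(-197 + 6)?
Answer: -2897888175/66221 ≈ -43761.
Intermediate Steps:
D = 8977 (D = -47*(-191) = 8977)
H(f, T) = -712/9 - T*(-292 - f)/9 (H(f, T) = -((-292 - f)*T + 712)/9 = -(T*(-292 - f) + 712)/9 = -(712 + T*(-292 - f))/9 = -712/9 - T*(-292 - f)/9)
p = 99225
K = -595989/262847 (K = -927094/(-712/9 + (292/9)*8977 + (⅑)*8977*118) = -927094/(-712/9 + 2621284/9 + 1059286/9) = -927094/3679858/9 = -927094*9/3679858 = -595989/262847 ≈ -2.2674)
p/K = 99225/(-595989/262847) = 99225*(-262847/595989) = -2897888175/66221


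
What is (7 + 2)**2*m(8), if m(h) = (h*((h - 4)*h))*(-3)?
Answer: -62208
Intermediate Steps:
m(h) = -3*h**2*(-4 + h) (m(h) = (h*((-4 + h)*h))*(-3) = (h*(h*(-4 + h)))*(-3) = (h**2*(-4 + h))*(-3) = -3*h**2*(-4 + h))
(7 + 2)**2*m(8) = (7 + 2)**2*(3*8**2*(4 - 1*8)) = 9**2*(3*64*(4 - 8)) = 81*(3*64*(-4)) = 81*(-768) = -62208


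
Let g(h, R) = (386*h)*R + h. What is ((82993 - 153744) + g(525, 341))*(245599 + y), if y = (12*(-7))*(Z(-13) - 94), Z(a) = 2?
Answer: 17488030201648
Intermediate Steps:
g(h, R) = h + 386*R*h (g(h, R) = 386*R*h + h = h + 386*R*h)
y = 7728 (y = (12*(-7))*(2 - 94) = -84*(-92) = 7728)
((82993 - 153744) + g(525, 341))*(245599 + y) = ((82993 - 153744) + 525*(1 + 386*341))*(245599 + 7728) = (-70751 + 525*(1 + 131626))*253327 = (-70751 + 525*131627)*253327 = (-70751 + 69104175)*253327 = 69033424*253327 = 17488030201648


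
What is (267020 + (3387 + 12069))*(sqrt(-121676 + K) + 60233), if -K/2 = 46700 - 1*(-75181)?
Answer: 17014376908 + 282476*I*sqrt(365438) ≈ 1.7014e+10 + 1.7076e+8*I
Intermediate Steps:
K = -243762 (K = -2*(46700 - 1*(-75181)) = -2*(46700 + 75181) = -2*121881 = -243762)
(267020 + (3387 + 12069))*(sqrt(-121676 + K) + 60233) = (267020 + (3387 + 12069))*(sqrt(-121676 - 243762) + 60233) = (267020 + 15456)*(sqrt(-365438) + 60233) = 282476*(I*sqrt(365438) + 60233) = 282476*(60233 + I*sqrt(365438)) = 17014376908 + 282476*I*sqrt(365438)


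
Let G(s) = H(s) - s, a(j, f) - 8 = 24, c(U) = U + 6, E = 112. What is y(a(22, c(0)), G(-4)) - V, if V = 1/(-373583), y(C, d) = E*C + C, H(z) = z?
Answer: 1350876129/373583 ≈ 3616.0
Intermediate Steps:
c(U) = 6 + U
a(j, f) = 32 (a(j, f) = 8 + 24 = 32)
G(s) = 0 (G(s) = s - s = 0)
y(C, d) = 113*C (y(C, d) = 112*C + C = 113*C)
V = -1/373583 ≈ -2.6768e-6
y(a(22, c(0)), G(-4)) - V = 113*32 - 1*(-1/373583) = 3616 + 1/373583 = 1350876129/373583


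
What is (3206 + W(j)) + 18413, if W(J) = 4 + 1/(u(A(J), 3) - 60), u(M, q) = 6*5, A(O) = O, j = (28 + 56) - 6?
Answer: 648689/30 ≈ 21623.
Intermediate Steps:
j = 78 (j = 84 - 6 = 78)
u(M, q) = 30
W(J) = 119/30 (W(J) = 4 + 1/(30 - 60) = 4 + 1/(-30) = 4 - 1/30 = 119/30)
(3206 + W(j)) + 18413 = (3206 + 119/30) + 18413 = 96299/30 + 18413 = 648689/30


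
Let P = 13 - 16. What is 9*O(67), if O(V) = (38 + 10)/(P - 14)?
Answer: -432/17 ≈ -25.412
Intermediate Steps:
P = -3
O(V) = -48/17 (O(V) = (38 + 10)/(-3 - 14) = 48/(-17) = 48*(-1/17) = -48/17)
9*O(67) = 9*(-48/17) = -432/17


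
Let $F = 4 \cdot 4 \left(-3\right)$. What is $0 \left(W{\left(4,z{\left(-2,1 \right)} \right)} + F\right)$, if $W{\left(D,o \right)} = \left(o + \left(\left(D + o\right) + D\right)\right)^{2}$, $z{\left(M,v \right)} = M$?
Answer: $0$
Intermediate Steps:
$W{\left(D,o \right)} = \left(2 D + 2 o\right)^{2}$ ($W{\left(D,o \right)} = \left(o + \left(o + 2 D\right)\right)^{2} = \left(2 D + 2 o\right)^{2}$)
$F = -48$ ($F = 16 \left(-3\right) = -48$)
$0 \left(W{\left(4,z{\left(-2,1 \right)} \right)} + F\right) = 0 \left(4 \left(4 - 2\right)^{2} - 48\right) = 0 \left(4 \cdot 2^{2} - 48\right) = 0 \left(4 \cdot 4 - 48\right) = 0 \left(16 - 48\right) = 0 \left(-32\right) = 0$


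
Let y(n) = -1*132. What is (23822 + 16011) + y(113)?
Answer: 39701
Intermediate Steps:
y(n) = -132
(23822 + 16011) + y(113) = (23822 + 16011) - 132 = 39833 - 132 = 39701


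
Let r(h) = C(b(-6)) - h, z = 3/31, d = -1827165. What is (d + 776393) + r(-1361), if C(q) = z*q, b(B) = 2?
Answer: -32531735/31 ≈ -1.0494e+6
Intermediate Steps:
z = 3/31 (z = 3*(1/31) = 3/31 ≈ 0.096774)
C(q) = 3*q/31
r(h) = 6/31 - h (r(h) = (3/31)*2 - h = 6/31 - h)
(d + 776393) + r(-1361) = (-1827165 + 776393) + (6/31 - 1*(-1361)) = -1050772 + (6/31 + 1361) = -1050772 + 42197/31 = -32531735/31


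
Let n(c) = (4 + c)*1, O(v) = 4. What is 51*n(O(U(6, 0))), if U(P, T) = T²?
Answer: 408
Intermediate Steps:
n(c) = 4 + c
51*n(O(U(6, 0))) = 51*(4 + 4) = 51*8 = 408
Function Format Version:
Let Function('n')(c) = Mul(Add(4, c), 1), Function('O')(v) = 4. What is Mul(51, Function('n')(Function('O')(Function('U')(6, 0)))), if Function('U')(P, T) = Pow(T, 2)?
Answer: 408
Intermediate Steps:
Function('n')(c) = Add(4, c)
Mul(51, Function('n')(Function('O')(Function('U')(6, 0)))) = Mul(51, Add(4, 4)) = Mul(51, 8) = 408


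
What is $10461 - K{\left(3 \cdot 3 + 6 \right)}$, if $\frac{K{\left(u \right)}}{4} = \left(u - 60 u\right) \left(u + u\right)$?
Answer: $116661$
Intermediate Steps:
$K{\left(u \right)} = - 472 u^{2}$ ($K{\left(u \right)} = 4 \left(u - 60 u\right) \left(u + u\right) = 4 - 59 u 2 u = 4 \left(- 118 u^{2}\right) = - 472 u^{2}$)
$10461 - K{\left(3 \cdot 3 + 6 \right)} = 10461 - - 472 \left(3 \cdot 3 + 6\right)^{2} = 10461 - - 472 \left(9 + 6\right)^{2} = 10461 - - 472 \cdot 15^{2} = 10461 - \left(-472\right) 225 = 10461 - -106200 = 10461 + 106200 = 116661$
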